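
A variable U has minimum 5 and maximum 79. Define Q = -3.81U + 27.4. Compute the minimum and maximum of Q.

min(Q) = -273.59, max(Q) = 8.35

a = -3.81 < 0, so order reverses: min(Q) = a·max(U)+b = (-3.81)·79 + 27.4 = -273.59; max(Q) = a·min(U)+b = (-3.81)·5 + 27.4 = 8.35.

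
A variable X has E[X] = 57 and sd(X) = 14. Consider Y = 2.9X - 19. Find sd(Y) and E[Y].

sd(Y) = 40.6, E[Y] = 146.3

Y = 2.9X - 19 is linear with a = 2.9, b = -19.
sd(Y) = |a|·sd(X) = |2.9|·14 = 40.6.
E[Y] = a·E[X] + b = 2.9·57 + (-19) = 146.3.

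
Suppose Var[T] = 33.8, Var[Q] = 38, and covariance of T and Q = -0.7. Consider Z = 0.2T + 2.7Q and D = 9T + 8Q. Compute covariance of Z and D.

covariance of Z and D = 863.51

By bilinearity, covariance of Z and D = ac·Var[T] + bd·Var[Q] + (ad+bc)·covariance of T and Q, with a=0.2, b=2.7, c=9, d=8.
ac·Var[T] = 0.2·9·33.8 = 60.84
bd·Var[Q] = 2.7·8·38 = 820.8
(ad+bc)·covariance of T and Q = (25.9)·(-0.7) = -18.13
covariance of Z and D = 60.84 + 820.8 + (-18.13) = 863.51.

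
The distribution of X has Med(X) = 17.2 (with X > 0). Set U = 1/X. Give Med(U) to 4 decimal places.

1/X is monotone on this domain, so Med(U) = 1/(17.2) ≈ 0.0581.

Med(U) = 0.0581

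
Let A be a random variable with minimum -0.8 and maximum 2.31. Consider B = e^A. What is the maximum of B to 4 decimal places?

e^A is increasing on this domain, so max(B) comes from max(A) = 2.31: max(B) = exp(2.31) ≈ 10.0744.

max(B) = 10.0744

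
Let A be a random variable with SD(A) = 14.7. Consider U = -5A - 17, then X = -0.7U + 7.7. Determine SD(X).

SD(X) = 51.45

SD(U) = |-5|·14.7 = 73.5.
SD(X) = |-0.7|·73.5 = 51.45.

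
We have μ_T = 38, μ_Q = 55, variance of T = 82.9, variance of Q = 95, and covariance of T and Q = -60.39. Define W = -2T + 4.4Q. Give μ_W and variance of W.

μ_W = 166, variance of W = 3233.664

μ_W = (-2)·μ_T + 4.4·μ_Q = (-2)·38 + 4.4·55 = 166.
variance of W = a²·variance of T + b²·variance of Q + 2ab·covariance of T and Q with a = -2, b = 4.4.
= (-2)²·82.9 + 4.4²·95 + 2·(-2)·4.4·(-60.39)
= 331.6 + 1839.2 + 1062.864 = 3233.664.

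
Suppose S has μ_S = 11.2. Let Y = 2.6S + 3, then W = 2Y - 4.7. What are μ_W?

μ_W = 59.54

μ_Y = 2.6·11.2 + 3 = 32.12.
μ_W = 2·32.12 + (-4.7) = 59.54.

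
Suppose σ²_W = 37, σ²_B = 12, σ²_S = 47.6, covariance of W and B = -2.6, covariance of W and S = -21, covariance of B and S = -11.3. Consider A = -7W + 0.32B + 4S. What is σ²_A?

σ²_A = a²·σ²_W + b²·σ²_B + c²·σ²_S + 2ab·covariance of W and B + 2ac·covariance of W and S + 2bc·covariance of B and S, with a = -7, b = 0.32, c = 4.
= 1813 + 1.2288 + 761.6 + 11.648 + 1176 + (-28.928)
= 3734.5488.

σ²_A = 3734.5488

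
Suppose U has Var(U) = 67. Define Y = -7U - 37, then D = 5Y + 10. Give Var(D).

Var(D) = 82075

Var(Y) = (-7)²·67 = 3283.
Var(D) = 5²·3283 = 82075.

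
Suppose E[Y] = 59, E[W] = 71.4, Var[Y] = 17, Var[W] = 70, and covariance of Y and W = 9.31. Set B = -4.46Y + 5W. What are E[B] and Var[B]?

E[B] = (-4.46)·E[Y] + 5·E[W] = (-4.46)·59 + 5·71.4 = 93.86.
Var[B] = a²·Var[Y] + b²·Var[W] + 2ab·covariance of Y and W with a = -4.46, b = 5.
= (-4.46)²·17 + 5²·70 + 2·(-4.46)·5·9.31
= 338.1572 + 1750 + (-415.226) = 1672.9312.

E[B] = 93.86, Var[B] = 1672.9312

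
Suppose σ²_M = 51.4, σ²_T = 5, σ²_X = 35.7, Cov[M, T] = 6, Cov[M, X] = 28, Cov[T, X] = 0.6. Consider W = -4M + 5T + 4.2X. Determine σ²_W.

σ²_W = a²·σ²_M + b²·σ²_T + c²·σ²_X + 2ab·Cov[M, T] + 2ac·Cov[M, X] + 2bc·Cov[T, X], with a = -4, b = 5, c = 4.2.
= 822.4 + 125 + 629.748 + (-240) + (-940.8) + 25.2
= 421.548.

σ²_W = 421.548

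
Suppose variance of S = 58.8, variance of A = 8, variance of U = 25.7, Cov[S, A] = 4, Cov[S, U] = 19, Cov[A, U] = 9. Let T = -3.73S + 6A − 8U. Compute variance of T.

variance of T = a²·variance of S + b²·variance of A + c²·variance of U + 2ab·Cov[S, A] + 2ac·Cov[S, U] + 2bc·Cov[A, U], with a = -3.73, b = 6, c = -8.
= 818.07852 + 288 + 1644.8 + (-179.04) + 1133.92 + (-864)
= 2841.75852.

variance of T = 2841.75852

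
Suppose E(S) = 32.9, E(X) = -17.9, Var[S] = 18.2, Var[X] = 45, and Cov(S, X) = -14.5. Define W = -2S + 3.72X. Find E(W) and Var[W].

E(W) = (-2)·E(S) + 3.72·E(X) = (-2)·32.9 + 3.72·(-17.9) = -132.388.
Var[W] = a²·Var[S] + b²·Var[X] + 2ab·Cov(S, X) with a = -2, b = 3.72.
= (-2)²·18.2 + 3.72²·45 + 2·(-2)·3.72·(-14.5)
= 72.8 + 622.728 + 215.76 = 911.288.

E(W) = -132.388, Var[W] = 911.288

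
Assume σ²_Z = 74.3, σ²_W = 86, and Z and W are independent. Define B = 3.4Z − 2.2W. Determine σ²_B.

σ²_B = a²·σ²_Z + b²·σ²_W + 2ab·Cov[Z, W] with a = 3.4, b = -2.2.
Independence gives Cov[Z, W] = 0.
= 3.4²·74.3 + (-2.2)²·86 + 2·3.4·(-2.2)·0
= 858.908 + 416.24 + 0 = 1275.148.

σ²_B = 1275.148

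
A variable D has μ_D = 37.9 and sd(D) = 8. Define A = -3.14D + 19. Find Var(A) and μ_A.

Var(A) = 631.0144, μ_A = -100.006

A = -3.14D + 19 is linear with a = -3.14, b = 19.
Var(D) = 8² = 64.
Var(A) = a²·Var(D) = (-3.14)²·64 = 631.0144 (the additive constant 19 does not affect variance).
μ_A = a·μ_D + b = (-3.14)·37.9 + 19 = -100.006.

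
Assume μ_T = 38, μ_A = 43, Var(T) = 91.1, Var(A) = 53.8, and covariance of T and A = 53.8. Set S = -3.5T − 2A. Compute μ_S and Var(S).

μ_S = (-3.5)·μ_T + (-2)·μ_A = (-3.5)·38 + (-2)·43 = -219.
Var(S) = a²·Var(T) + b²·Var(A) + 2ab·covariance of T and A with a = -3.5, b = -2.
= (-3.5)²·91.1 + (-2)²·53.8 + 2·(-3.5)·(-2)·53.8
= 1115.975 + 215.2 + 753.2 = 2084.375.

μ_S = -219, Var(S) = 2084.375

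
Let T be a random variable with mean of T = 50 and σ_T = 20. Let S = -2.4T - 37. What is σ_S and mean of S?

S = -2.4T - 37 is linear with a = -2.4, b = -37.
σ_S = |a|·σ_T = |-2.4|·20 = 48.
mean of S = a·mean of T + b = (-2.4)·50 + (-37) = -157.

σ_S = 48, mean of S = -157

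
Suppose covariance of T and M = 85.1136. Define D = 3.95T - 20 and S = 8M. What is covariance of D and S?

covariance of D and S = a·c·covariance of T and M = 3.95·8·85.1136 = 2689.58976. Additive constants drop out.

covariance of D and S = 2689.58976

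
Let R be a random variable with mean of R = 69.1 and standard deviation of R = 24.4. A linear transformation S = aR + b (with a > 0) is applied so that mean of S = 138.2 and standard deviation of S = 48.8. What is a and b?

standard deviation of S = a·standard deviation of R (a > 0), so a = 48.8/24.4 = 2.
mean of S = a·mean of R + b, so b = 138.2 − 2·69.1 = 0.

a = 2, b = 0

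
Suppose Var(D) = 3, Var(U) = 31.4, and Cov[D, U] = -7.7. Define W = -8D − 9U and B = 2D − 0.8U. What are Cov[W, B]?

By bilinearity, Cov[W, B] = ac·Var(D) + bd·Var(U) + (ad+bc)·Cov[D, U], with a=-8, b=-9, c=2, d=-0.8.
ac·Var(D) = (-8)·2·3 = -48
bd·Var(U) = (-9)·(-0.8)·31.4 = 226.08
(ad+bc)·Cov[D, U] = (-11.6)·(-7.7) = 89.32
Cov[W, B] = -48 + 226.08 + 89.32 = 267.4.

Cov[W, B] = 267.4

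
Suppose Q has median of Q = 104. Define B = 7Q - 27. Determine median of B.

median of B = 701

A linear map preserves order up to sign, so median of B = a·median of Q + b = 7·104 + (-27) = 701.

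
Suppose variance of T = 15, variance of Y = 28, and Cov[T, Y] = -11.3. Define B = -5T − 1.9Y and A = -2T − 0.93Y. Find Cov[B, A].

Cov[B, A] = 103.991

By bilinearity, Cov[B, A] = ac·variance of T + bd·variance of Y + (ad+bc)·Cov[T, Y], with a=-5, b=-1.9, c=-2, d=-0.93.
ac·variance of T = (-5)·(-2)·15 = 150
bd·variance of Y = (-1.9)·(-0.93)·28 = 49.476
(ad+bc)·Cov[T, Y] = (8.45)·(-11.3) = -95.485
Cov[B, A] = 150 + 49.476 + (-95.485) = 103.991.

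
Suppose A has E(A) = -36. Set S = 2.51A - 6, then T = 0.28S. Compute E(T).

E(S) = 2.51·(-36) + (-6) = -96.36.
E(T) = 0.28·(-96.36) = -26.9808.

E(T) = -26.9808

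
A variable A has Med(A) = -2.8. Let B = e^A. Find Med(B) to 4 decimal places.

Med(B) = 0.0608

e^A is monotone on this domain, so Med(B) = exp(-2.8) ≈ 0.0608.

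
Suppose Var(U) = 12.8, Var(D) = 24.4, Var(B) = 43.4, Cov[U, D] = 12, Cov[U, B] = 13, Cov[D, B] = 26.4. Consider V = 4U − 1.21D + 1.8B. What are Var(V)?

Var(V) = a²·Var(U) + b²·Var(D) + c²·Var(B) + 2ab·Cov[U, D] + 2ac·Cov[U, B] + 2bc·Cov[D, B], with a = 4, b = -1.21, c = 1.8.
= 204.8 + 35.72404 + 140.616 + (-116.16) + 187.2 + (-114.9984)
= 337.18164.

Var(V) = 337.18164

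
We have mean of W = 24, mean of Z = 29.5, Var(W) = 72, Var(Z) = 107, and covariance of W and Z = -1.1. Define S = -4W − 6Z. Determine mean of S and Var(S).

mean of S = (-4)·mean of W + (-6)·mean of Z = (-4)·24 + (-6)·29.5 = -273.
Var(S) = a²·Var(W) + b²·Var(Z) + 2ab·covariance of W and Z with a = -4, b = -6.
= (-4)²·72 + (-6)²·107 + 2·(-4)·(-6)·(-1.1)
= 1152 + 3852 + (-52.8) = 4951.2.

mean of S = -273, Var(S) = 4951.2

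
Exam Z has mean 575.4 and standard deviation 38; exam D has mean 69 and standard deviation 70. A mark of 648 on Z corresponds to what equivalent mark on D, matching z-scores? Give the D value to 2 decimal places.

z = (648 − 575.4)/38 ≈ 1.9105.
D = 69 + z·70 = 69 + (648 − 575.4)·70/38 ≈ 202.74.

D = 202.74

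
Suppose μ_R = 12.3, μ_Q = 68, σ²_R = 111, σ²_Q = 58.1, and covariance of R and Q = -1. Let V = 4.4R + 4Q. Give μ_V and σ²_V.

μ_V = 326.12, σ²_V = 3043.36

μ_V = 4.4·μ_R + 4·μ_Q = 4.4·12.3 + 4·68 = 326.12.
σ²_V = a²·σ²_R + b²·σ²_Q + 2ab·covariance of R and Q with a = 4.4, b = 4.
= 4.4²·111 + 4²·58.1 + 2·4.4·4·(-1)
= 2148.96 + 929.6 + (-35.2) = 3043.36.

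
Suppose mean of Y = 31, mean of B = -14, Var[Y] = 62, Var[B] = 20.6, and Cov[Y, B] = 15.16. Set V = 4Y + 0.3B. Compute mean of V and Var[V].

mean of V = 119.8, Var[V] = 1030.238

mean of V = 4·mean of Y + 0.3·mean of B = 4·31 + 0.3·(-14) = 119.8.
Var[V] = a²·Var[Y] + b²·Var[B] + 2ab·Cov[Y, B] with a = 4, b = 0.3.
= 4²·62 + 0.3²·20.6 + 2·4·0.3·15.16
= 992 + 1.854 + 36.384 = 1030.238.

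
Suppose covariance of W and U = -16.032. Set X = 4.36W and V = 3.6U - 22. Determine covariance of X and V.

covariance of X and V = a·c·covariance of W and U = 4.36·3.6·(-16.032) = -251.638272. Additive constants drop out.

covariance of X and V = -251.638272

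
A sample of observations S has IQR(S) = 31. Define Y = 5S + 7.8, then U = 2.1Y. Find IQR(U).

IQR(Y) = |5|·31 = 155.
IQR(U) = |2.1|·155 = 325.5.

IQR(U) = 325.5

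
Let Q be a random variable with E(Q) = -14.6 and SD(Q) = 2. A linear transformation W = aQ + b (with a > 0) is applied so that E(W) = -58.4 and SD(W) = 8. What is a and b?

SD(W) = a·SD(Q) (a > 0), so a = 8/2 = 4.
E(W) = a·E(Q) + b, so b = -58.4 − 4·(-14.6) = 0.

a = 4, b = 0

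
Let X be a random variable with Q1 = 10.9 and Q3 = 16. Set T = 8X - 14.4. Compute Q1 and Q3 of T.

a = 8 > 0: Q1(T) = a·Q1(X)+b = 72.8, Q3(T) = a·Q3(X)+b = 113.6.

Q1(T) = 72.8, Q3(T) = 113.6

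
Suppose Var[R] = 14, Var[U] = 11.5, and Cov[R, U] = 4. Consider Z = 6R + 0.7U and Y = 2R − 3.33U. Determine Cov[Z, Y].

Cov[Z, Y] = 66.8735

By bilinearity, Cov[Z, Y] = ac·Var[R] + bd·Var[U] + (ad+bc)·Cov[R, U], with a=6, b=0.7, c=2, d=-3.33.
ac·Var[R] = 6·2·14 = 168
bd·Var[U] = 0.7·(-3.33)·11.5 = -26.8065
(ad+bc)·Cov[R, U] = (-18.58)·4 = -74.32
Cov[Z, Y] = 168 + (-26.8065) + (-74.32) = 66.8735.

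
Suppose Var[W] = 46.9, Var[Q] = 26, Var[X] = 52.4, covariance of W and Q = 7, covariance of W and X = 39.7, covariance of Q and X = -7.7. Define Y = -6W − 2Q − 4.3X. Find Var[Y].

Var[Y] = a²·Var[W] + b²·Var[Q] + c²·Var[X] + 2ab·covariance of W and Q + 2ac·covariance of W and X + 2bc·covariance of Q and X, with a = -6, b = -2, c = -4.3.
= 1688.4 + 104 + 968.876 + 168 + 2048.52 + (-132.44)
= 4845.356.

Var[Y] = 4845.356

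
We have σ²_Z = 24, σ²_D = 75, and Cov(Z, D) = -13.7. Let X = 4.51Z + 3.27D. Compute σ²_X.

σ²_X = 886.04292

σ²_X = a²·σ²_Z + b²·σ²_D + 2ab·Cov(Z, D) with a = 4.51, b = 3.27.
= 4.51²·24 + 3.27²·75 + 2·4.51·3.27·(-13.7)
= 488.1624 + 801.9675 + (-404.08698) = 886.04292.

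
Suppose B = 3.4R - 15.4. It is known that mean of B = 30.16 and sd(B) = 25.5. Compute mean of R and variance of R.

mean of R = 13.4, variance of R = 56.25

From B = 3.4R - 15.4: mean of B = a·mean of R + b, so mean of R = (mean of B − b)/a = (30.16 − (-15.4))/3.4 = 13.4.
variance of B = 25.5² = 650.25.
variance of B = a²·variance of R, so variance of R = 650.25/3.4² = 56.25.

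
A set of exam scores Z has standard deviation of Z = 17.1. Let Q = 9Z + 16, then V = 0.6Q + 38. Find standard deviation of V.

standard deviation of V = 92.34

standard deviation of Q = |9|·17.1 = 153.9.
standard deviation of V = |0.6|·153.9 = 92.34.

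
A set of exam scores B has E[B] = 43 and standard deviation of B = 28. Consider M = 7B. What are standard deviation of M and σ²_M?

standard deviation of M = 196, σ²_M = 38416

M = 7B is linear with a = 7, b = 0.
standard deviation of M = |a|·standard deviation of B = |7|·28 = 196.
σ²_B = 28² = 784.
σ²_M = a²·σ²_B = 7²·784 = 38416.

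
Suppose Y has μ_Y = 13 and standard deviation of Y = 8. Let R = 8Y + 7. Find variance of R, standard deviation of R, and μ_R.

R = 8Y + 7 is linear with a = 8, b = 7.
variance of Y = 8² = 64.
variance of R = a²·variance of Y = 8²·64 = 4096 (the additive constant 7 does not affect variance).
standard deviation of R = |a|·standard deviation of Y = |8|·8 = 64.
μ_R = a·μ_Y + b = 8·13 + 7 = 111.

variance of R = 4096, standard deviation of R = 64, μ_R = 111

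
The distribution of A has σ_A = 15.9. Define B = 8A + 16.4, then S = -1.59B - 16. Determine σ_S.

σ_S = 202.248

σ_B = |8|·15.9 = 127.2.
σ_S = |-1.59|·127.2 = 202.248.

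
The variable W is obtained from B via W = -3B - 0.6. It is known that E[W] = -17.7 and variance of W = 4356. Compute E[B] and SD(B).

From W = -3B - 0.6: E[W] = a·E[B] + b, so E[B] = (E[W] − b)/a = (-17.7 − (-0.6))/(-3) = 5.7.
SD(W) = √4356 = 66.
SD(W) = |a|·SD(B), so SD(B) = 66/|-3| = 22.

E[B] = 5.7, SD(B) = 22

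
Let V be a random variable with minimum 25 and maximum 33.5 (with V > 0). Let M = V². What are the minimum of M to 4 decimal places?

V² is increasing on this domain, so min(M) comes from min(V) = 25: min(M) = square(25) = 625.

min(M) = 625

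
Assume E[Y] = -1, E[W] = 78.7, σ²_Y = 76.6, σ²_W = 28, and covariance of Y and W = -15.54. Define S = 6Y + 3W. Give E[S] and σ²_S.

E[S] = 230.1, σ²_S = 2450.16

E[S] = 6·E[Y] + 3·E[W] = 6·(-1) + 3·78.7 = 230.1.
σ²_S = a²·σ²_Y + b²·σ²_W + 2ab·covariance of Y and W with a = 6, b = 3.
= 6²·76.6 + 3²·28 + 2·6·3·(-15.54)
= 2757.6 + 252 + (-559.44) = 2450.16.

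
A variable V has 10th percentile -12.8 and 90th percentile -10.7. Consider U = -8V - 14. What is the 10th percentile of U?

Since a = -8 < 0 the transformation is decreasing, reversing order: the 10th percentile of U corresponds to the 90th percentile of V.
So P_{10}(U) = a·P_{90}(V) + b = (-8)·(-10.7) + (-14) = 71.6.

10th percentile of U = 71.6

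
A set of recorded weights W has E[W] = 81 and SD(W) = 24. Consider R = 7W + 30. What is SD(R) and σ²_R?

R = 7W + 30 is linear with a = 7, b = 30.
SD(R) = |a|·SD(W) = |7|·24 = 168.
σ²_W = 24² = 576.
σ²_R = a²·σ²_W = 7²·576 = 28224 (the additive constant 30 does not affect variance).

SD(R) = 168, σ²_R = 28224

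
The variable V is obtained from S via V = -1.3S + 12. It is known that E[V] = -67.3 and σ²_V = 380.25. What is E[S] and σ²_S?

E[S] = 61, σ²_S = 225

From V = -1.3S + 12: E[V] = a·E[S] + b, so E[S] = (E[V] − b)/a = (-67.3 − 12)/(-1.3) = 61.
σ²_V = a²·σ²_S, so σ²_S = 380.25/(-1.3)² = 225.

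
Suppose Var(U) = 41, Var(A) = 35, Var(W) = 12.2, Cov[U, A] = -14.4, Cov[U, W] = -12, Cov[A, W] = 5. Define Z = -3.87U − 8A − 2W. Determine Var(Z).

Var(Z) = 1985.4449

Var(Z) = a²·Var(U) + b²·Var(A) + c²·Var(W) + 2ab·Cov[U, A] + 2ac·Cov[U, W] + 2bc·Cov[A, W], with a = -3.87, b = -8, c = -2.
= 614.0529 + 2240 + 48.8 + (-891.648) + (-185.76) + 160
= 1985.4449.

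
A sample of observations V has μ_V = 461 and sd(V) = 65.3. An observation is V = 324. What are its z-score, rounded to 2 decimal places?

z = (V − μ_V) / sd(V) = (324 − 461) / 65.3 ≈ -2.10.

z = -2.10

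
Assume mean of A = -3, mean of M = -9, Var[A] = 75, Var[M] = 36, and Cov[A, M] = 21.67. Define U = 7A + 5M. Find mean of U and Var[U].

mean of U = -66, Var[U] = 6091.9

mean of U = 7·mean of A + 5·mean of M = 7·(-3) + 5·(-9) = -66.
Var[U] = a²·Var[A] + b²·Var[M] + 2ab·Cov[A, M] with a = 7, b = 5.
= 7²·75 + 5²·36 + 2·7·5·21.67
= 3675 + 900 + 1516.9 = 6091.9.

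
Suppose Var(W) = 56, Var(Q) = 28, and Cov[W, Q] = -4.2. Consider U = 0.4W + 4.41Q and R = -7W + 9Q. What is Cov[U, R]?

By bilinearity, Cov[U, R] = ac·Var(W) + bd·Var(Q) + (ad+bc)·Cov[W, Q], with a=0.4, b=4.41, c=-7, d=9.
ac·Var(W) = 0.4·(-7)·56 = -156.8
bd·Var(Q) = 4.41·9·28 = 1111.32
(ad+bc)·Cov[W, Q] = (-27.27)·(-4.2) = 114.534
Cov[U, R] = -156.8 + 1111.32 + 114.534 = 1069.054.

Cov[U, R] = 1069.054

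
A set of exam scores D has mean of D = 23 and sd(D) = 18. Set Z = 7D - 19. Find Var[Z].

Z = 7D - 19 is linear with a = 7, b = -19.
Var[D] = 18² = 324.
Var[Z] = a²·Var[D] = 7²·324 = 15876 (the additive constant -19 does not affect variance).

Var[Z] = 15876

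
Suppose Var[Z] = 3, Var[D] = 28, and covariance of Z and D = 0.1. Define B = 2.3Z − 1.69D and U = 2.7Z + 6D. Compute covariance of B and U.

covariance of B and U = -264.3663

By bilinearity, covariance of B and U = ac·Var[Z] + bd·Var[D] + (ad+bc)·covariance of Z and D, with a=2.3, b=-1.69, c=2.7, d=6.
ac·Var[Z] = 2.3·2.7·3 = 18.63
bd·Var[D] = (-1.69)·6·28 = -283.92
(ad+bc)·covariance of Z and D = (9.237)·0.1 = 0.9237
covariance of B and U = 18.63 + (-283.92) + 0.9237 = -264.3663.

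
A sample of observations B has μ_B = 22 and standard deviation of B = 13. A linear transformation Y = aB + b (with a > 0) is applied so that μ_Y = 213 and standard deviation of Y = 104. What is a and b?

standard deviation of Y = a·standard deviation of B (a > 0), so a = 104/13 = 8.
μ_Y = a·μ_B + b, so b = 213 − 8·22 = 37.

a = 8, b = 37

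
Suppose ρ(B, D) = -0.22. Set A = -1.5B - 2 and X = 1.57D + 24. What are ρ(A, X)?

Linear rescalings preserve |correlation|; the slopes -1.5 and 1.57 have opposite signs, so the correlation flips sign: ρ(A, X) = −ρ(B, D) = 0.22.

ρ(A, X) = 0.22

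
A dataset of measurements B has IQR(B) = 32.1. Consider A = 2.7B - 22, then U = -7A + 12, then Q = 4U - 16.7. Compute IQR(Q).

IQR(Q) = 2426.76

IQR(A) = |2.7|·32.1 = 86.67.
IQR(U) = |-7|·86.67 = 606.69.
IQR(Q) = |4|·606.69 = 2426.76.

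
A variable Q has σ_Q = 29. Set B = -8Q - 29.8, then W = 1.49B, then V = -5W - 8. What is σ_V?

σ_V = 1728.4

σ_B = |-8|·29 = 232.
σ_W = |1.49|·232 = 345.68.
σ_V = |-5|·345.68 = 1728.4.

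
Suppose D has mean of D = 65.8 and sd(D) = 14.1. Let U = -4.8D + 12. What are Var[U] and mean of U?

U = -4.8D + 12 is linear with a = -4.8, b = 12.
Var[D] = 14.1² = 198.81.
Var[U] = a²·Var[D] = (-4.8)²·198.81 = 4580.5824 (the additive constant 12 does not affect variance).
mean of U = a·mean of D + b = (-4.8)·65.8 + 12 = -303.84.

Var[U] = 4580.5824, mean of U = -303.84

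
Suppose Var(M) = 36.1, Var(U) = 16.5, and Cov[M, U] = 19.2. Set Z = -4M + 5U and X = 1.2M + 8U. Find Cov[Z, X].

Cov[Z, X] = -12.48

By bilinearity, Cov[Z, X] = ac·Var(M) + bd·Var(U) + (ad+bc)·Cov[M, U], with a=-4, b=5, c=1.2, d=8.
ac·Var(M) = (-4)·1.2·36.1 = -173.28
bd·Var(U) = 5·8·16.5 = 660
(ad+bc)·Cov[M, U] = (-26)·19.2 = -499.2
Cov[Z, X] = -173.28 + 660 + (-499.2) = -12.48.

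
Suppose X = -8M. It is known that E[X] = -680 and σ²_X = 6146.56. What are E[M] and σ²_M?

From X = -8M: E[X] = a·E[M] + b, so E[M] = (E[X] − b)/a = (-680 − 0)/(-8) = 85.
σ²_X = a²·σ²_M, so σ²_M = 6146.56/(-8)² = 96.04.

E[M] = 85, σ²_M = 96.04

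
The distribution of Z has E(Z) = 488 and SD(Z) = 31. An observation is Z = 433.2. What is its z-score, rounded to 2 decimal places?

z = (Z − E(Z)) / SD(Z) = (433.2 − 488) / 31 ≈ -1.77.

z = -1.77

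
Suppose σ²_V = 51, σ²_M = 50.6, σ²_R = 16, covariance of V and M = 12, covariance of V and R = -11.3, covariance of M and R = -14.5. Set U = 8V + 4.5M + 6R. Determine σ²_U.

σ²_U = a²·σ²_V + b²·σ²_M + c²·σ²_R + 2ab·covariance of V and M + 2ac·covariance of V and R + 2bc·covariance of M and R, with a = 8, b = 4.5, c = 6.
= 3264 + 1024.65 + 576 + 864 + (-1084.8) + (-783)
= 3860.85.

σ²_U = 3860.85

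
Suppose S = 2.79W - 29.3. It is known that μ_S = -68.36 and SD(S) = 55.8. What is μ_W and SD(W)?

μ_W = -14, SD(W) = 20

From S = 2.79W - 29.3: μ_S = a·μ_W + b, so μ_W = (μ_S − b)/a = (-68.36 − (-29.3))/2.79 = -14.
SD(S) = |a|·SD(W), so SD(W) = 55.8/|2.79| = 20.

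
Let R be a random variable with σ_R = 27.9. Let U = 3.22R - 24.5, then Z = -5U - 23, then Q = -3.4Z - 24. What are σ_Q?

σ_U = |3.22|·27.9 = 89.838.
σ_Z = |-5|·89.838 = 449.19.
σ_Q = |-3.4|·449.19 = 1527.246.

σ_Q = 1527.246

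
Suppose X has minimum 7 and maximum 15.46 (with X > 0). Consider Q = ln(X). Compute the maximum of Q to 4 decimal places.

ln(X) is increasing on this domain, so max(Q) comes from max(X) = 15.46: max(Q) = ln(15.46) ≈ 2.7383.

max(Q) = 2.7383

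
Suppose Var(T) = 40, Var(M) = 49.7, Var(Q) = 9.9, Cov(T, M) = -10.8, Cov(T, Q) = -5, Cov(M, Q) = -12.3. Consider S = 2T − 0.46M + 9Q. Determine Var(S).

Var(S) = 914.13252

Var(S) = a²·Var(T) + b²·Var(M) + c²·Var(Q) + 2ab·Cov(T, M) + 2ac·Cov(T, Q) + 2bc·Cov(M, Q), with a = 2, b = -0.46, c = 9.
= 160 + 10.51652 + 801.9 + 19.872 + (-180) + 101.844
= 914.13252.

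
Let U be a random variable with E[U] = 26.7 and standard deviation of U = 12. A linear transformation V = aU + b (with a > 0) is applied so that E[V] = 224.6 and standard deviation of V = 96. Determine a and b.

standard deviation of V = a·standard deviation of U (a > 0), so a = 96/12 = 8.
E[V] = a·E[U] + b, so b = 224.6 − 8·26.7 = 11.

a = 8, b = 11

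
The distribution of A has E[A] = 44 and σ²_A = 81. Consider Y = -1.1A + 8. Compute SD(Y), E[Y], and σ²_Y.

SD(Y) = 9.9, E[Y] = -40.4, σ²_Y = 98.01

Y = -1.1A + 8 is linear with a = -1.1, b = 8.
SD(A) = √81 = 9.
SD(Y) = |a|·SD(A) = |-1.1|·9 = 9.9.
E[Y] = a·E[A] + b = (-1.1)·44 + 8 = -40.4.
σ²_Y = a²·σ²_A = (-1.1)²·81 = 98.01 (the additive constant 8 does not affect variance).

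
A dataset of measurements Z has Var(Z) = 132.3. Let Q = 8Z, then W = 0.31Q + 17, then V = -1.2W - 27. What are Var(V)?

Var(V) = 1171.7250048

Var(Q) = 8²·132.3 = 8467.2.
Var(W) = 0.31²·8467.2 = 813.69792.
Var(V) = (-1.2)²·813.69792 = 1171.7250048.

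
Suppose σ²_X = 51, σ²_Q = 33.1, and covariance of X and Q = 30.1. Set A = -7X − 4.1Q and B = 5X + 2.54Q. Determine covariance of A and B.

covariance of A and B = -3281.9314

By bilinearity, covariance of A and B = ac·σ²_X + bd·σ²_Q + (ad+bc)·covariance of X and Q, with a=-7, b=-4.1, c=5, d=2.54.
ac·σ²_X = (-7)·5·51 = -1785
bd·σ²_Q = (-4.1)·2.54·33.1 = -344.7034
(ad+bc)·covariance of X and Q = (-38.28)·30.1 = -1152.228
covariance of A and B = -1785 + (-344.7034) + (-1152.228) = -3281.9314.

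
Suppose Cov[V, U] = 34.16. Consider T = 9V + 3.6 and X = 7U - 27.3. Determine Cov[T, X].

Cov[T, X] = a·c·Cov[V, U] = 9·7·34.16 = 2152.08. Additive constants drop out.

Cov[T, X] = 2152.08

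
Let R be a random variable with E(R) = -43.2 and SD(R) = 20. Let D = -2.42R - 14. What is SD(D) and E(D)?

SD(D) = 48.4, E(D) = 90.544

D = -2.42R - 14 is linear with a = -2.42, b = -14.
SD(D) = |a|·SD(R) = |-2.42|·20 = 48.4.
E(D) = a·E(R) + b = (-2.42)·(-43.2) + (-14) = 90.544.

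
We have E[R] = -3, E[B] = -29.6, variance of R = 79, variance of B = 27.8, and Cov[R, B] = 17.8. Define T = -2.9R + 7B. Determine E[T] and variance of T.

E[T] = (-2.9)·E[R] + 7·E[B] = (-2.9)·(-3) + 7·(-29.6) = -198.5.
variance of T = a²·variance of R + b²·variance of B + 2ab·Cov[R, B] with a = -2.9, b = 7.
= (-2.9)²·79 + 7²·27.8 + 2·(-2.9)·7·17.8
= 664.39 + 1362.2 + (-722.68) = 1303.91.

E[T] = -198.5, variance of T = 1303.91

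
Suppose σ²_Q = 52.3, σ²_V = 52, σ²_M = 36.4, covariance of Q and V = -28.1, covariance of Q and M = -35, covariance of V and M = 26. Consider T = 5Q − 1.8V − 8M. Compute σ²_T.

σ²_T = a²·σ²_Q + b²·σ²_V + c²·σ²_M + 2ab·covariance of Q and V + 2ac·covariance of Q and M + 2bc·covariance of V and M, with a = 5, b = -1.8, c = -8.
= 1307.5 + 168.48 + 2329.6 + 505.8 + 2800 + 748.8
= 7860.18.

σ²_T = 7860.18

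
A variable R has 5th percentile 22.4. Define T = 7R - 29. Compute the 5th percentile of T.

Since a = 7 > 0 the transformation is increasing, so the 5th percentile of T = a·(P_{5} of R) + b = 7·22.4 + (-29) = 127.8.

5th percentile of T = 127.8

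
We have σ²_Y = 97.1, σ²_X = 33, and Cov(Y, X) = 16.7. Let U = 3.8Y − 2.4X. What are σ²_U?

σ²_U = 1287.596

σ²_U = a²·σ²_Y + b²·σ²_X + 2ab·Cov(Y, X) with a = 3.8, b = -2.4.
= 3.8²·97.1 + (-2.4)²·33 + 2·3.8·(-2.4)·16.7
= 1402.124 + 190.08 + (-304.608) = 1287.596.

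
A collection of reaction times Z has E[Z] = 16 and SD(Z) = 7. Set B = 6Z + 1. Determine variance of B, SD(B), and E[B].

B = 6Z + 1 is linear with a = 6, b = 1.
variance of Z = 7² = 49.
variance of B = a²·variance of Z = 6²·49 = 1764 (the additive constant 1 does not affect variance).
SD(B) = |a|·SD(Z) = |6|·7 = 42.
E[B] = a·E[Z] + b = 6·16 + 1 = 97.

variance of B = 1764, SD(B) = 42, E[B] = 97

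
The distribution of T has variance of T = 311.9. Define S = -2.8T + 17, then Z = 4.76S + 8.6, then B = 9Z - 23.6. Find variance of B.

variance of S = (-2.8)²·311.9 = 2445.296.
variance of Z = 4.76²·2445.296 = 55404.5386496.
variance of B = 9²·55404.5386496 = 4487767.6306176.

variance of B = 4487767.6306176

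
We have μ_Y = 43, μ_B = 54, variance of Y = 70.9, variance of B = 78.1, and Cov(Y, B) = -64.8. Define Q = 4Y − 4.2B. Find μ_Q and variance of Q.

μ_Q = -54.8, variance of Q = 4689.364

μ_Q = 4·μ_Y + (-4.2)·μ_B = 4·43 + (-4.2)·54 = -54.8.
variance of Q = a²·variance of Y + b²·variance of B + 2ab·Cov(Y, B) with a = 4, b = -4.2.
= 4²·70.9 + (-4.2)²·78.1 + 2·4·(-4.2)·(-64.8)
= 1134.4 + 1377.684 + 2177.28 = 4689.364.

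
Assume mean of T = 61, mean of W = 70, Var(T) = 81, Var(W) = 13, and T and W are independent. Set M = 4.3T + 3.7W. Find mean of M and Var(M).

mean of M = 521.3, Var(M) = 1675.66

mean of M = 4.3·mean of T + 3.7·mean of W = 4.3·61 + 3.7·70 = 521.3.
Var(M) = a²·Var(T) + b²·Var(W) + 2ab·Cov[T, W] with a = 4.3, b = 3.7.
Independence gives Cov[T, W] = 0.
= 4.3²·81 + 3.7²·13 + 2·4.3·3.7·0
= 1497.69 + 177.97 + 0 = 1675.66.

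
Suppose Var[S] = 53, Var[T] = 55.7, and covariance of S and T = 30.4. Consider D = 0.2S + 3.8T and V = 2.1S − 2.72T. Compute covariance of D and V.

By bilinearity, covariance of D and V = ac·Var[S] + bd·Var[T] + (ad+bc)·covariance of S and T, with a=0.2, b=3.8, c=2.1, d=-2.72.
ac·Var[S] = 0.2·2.1·53 = 22.26
bd·Var[T] = 3.8·(-2.72)·55.7 = -575.7152
(ad+bc)·covariance of S and T = (7.436)·30.4 = 226.0544
covariance of D and V = 22.26 + (-575.7152) + 226.0544 = -327.4008.

covariance of D and V = -327.4008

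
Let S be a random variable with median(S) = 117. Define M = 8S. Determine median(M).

median(M) = 936

A linear map preserves order up to sign, so median(M) = a·median(S) + b = 8·117 = 936.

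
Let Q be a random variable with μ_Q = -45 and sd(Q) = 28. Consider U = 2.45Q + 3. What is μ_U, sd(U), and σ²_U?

μ_U = -107.25, sd(U) = 68.6, σ²_U = 4705.96

U = 2.45Q + 3 is linear with a = 2.45, b = 3.
μ_U = a·μ_Q + b = 2.45·(-45) + 3 = -107.25.
sd(U) = |a|·sd(Q) = |2.45|·28 = 68.6.
σ²_Q = 28² = 784.
σ²_U = a²·σ²_Q = 2.45²·784 = 4705.96 (the additive constant 3 does not affect variance).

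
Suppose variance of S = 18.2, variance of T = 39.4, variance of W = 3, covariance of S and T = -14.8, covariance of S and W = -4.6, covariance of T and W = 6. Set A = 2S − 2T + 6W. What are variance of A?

variance of A = 202.4

variance of A = a²·variance of S + b²·variance of T + c²·variance of W + 2ab·covariance of S and T + 2ac·covariance of S and W + 2bc·covariance of T and W, with a = 2, b = -2, c = 6.
= 72.8 + 157.6 + 108 + 118.4 + (-110.4) + (-144)
= 202.4.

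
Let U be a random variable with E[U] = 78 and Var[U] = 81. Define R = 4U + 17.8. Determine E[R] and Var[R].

E[R] = 329.8, Var[R] = 1296

R = 4U + 17.8 is linear with a = 4, b = 17.8.
E[R] = a·E[U] + b = 4·78 + 17.8 = 329.8.
Var[R] = a²·Var[U] = 4²·81 = 1296 (the additive constant 17.8 does not affect variance).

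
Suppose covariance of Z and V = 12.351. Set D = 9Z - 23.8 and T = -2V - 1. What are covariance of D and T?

covariance of D and T = a·c·covariance of Z and V = 9·(-2)·12.351 = -222.318. Additive constants drop out.

covariance of D and T = -222.318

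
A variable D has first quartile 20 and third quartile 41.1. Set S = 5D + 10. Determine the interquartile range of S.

IQR(S) = 105.5

IQR of D = Q3 − Q1 = 41.1 − 20 = 21.1.
Under S = aD + b, IQR(S) = |a|·IQR(D) = |5|·21.1 = 105.5 (shifts cancel; spread scales by |a|).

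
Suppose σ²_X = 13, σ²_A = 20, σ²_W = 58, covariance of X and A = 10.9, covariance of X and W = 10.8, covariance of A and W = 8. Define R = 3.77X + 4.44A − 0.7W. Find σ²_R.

σ²_R = a²·σ²_X + b²·σ²_A + c²·σ²_W + 2ab·covariance of X and A + 2ac·covariance of X and W + 2bc·covariance of A and W, with a = 3.77, b = 4.44, c = -0.7.
= 184.7677 + 394.272 + 28.42 + 364.90584 + (-57.0024) + (-49.728)
= 865.63514.

σ²_R = 865.63514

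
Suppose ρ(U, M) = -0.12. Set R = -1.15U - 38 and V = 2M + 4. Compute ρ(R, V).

ρ(R, V) = 0.12

Linear rescalings preserve |correlation|; the slopes -1.15 and 2 have opposite signs, so the correlation flips sign: ρ(R, V) = −ρ(U, M) = 0.12.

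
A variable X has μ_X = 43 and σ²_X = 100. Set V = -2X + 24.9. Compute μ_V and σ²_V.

μ_V = -61.1, σ²_V = 400

V = -2X + 24.9 is linear with a = -2, b = 24.9.
μ_V = a·μ_X + b = (-2)·43 + 24.9 = -61.1.
σ²_V = a²·σ²_X = (-2)²·100 = 400 (the additive constant 24.9 does not affect variance).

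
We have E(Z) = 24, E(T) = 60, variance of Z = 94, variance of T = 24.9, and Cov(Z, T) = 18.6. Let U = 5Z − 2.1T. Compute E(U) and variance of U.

E(U) = -6, variance of U = 2069.209

E(U) = 5·E(Z) + (-2.1)·E(T) = 5·24 + (-2.1)·60 = -6.
variance of U = a²·variance of Z + b²·variance of T + 2ab·Cov(Z, T) with a = 5, b = -2.1.
= 5²·94 + (-2.1)²·24.9 + 2·5·(-2.1)·18.6
= 2350 + 109.809 + (-390.6) = 2069.209.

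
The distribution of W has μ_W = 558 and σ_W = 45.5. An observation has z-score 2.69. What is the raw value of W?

W = 680.395

W = μ_W + z·σ_W = 558 + 2.69·45.5 = 680.395.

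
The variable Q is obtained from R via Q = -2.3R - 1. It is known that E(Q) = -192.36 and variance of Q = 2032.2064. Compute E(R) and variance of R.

E(R) = 83.2, variance of R = 384.16

From Q = -2.3R - 1: E(Q) = a·E(R) + b, so E(R) = (E(Q) − b)/a = (-192.36 − (-1))/(-2.3) = 83.2.
variance of Q = a²·variance of R, so variance of R = 2032.2064/(-2.3)² = 384.16.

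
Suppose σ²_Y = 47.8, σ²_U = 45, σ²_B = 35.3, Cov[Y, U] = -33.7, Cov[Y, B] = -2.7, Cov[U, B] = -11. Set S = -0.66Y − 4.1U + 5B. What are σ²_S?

σ²_S = a²·σ²_Y + b²·σ²_U + c²·σ²_B + 2ab·Cov[Y, U] + 2ac·Cov[Y, B] + 2bc·Cov[U, B], with a = -0.66, b = -4.1, c = 5.
= 20.82168 + 756.45 + 882.5 + (-182.3844) + 17.82 + 451
= 1946.20728.

σ²_S = 1946.20728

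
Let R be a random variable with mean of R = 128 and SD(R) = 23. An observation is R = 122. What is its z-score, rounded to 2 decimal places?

z = -0.26

z = (R − mean of R) / SD(R) = (122 − 128) / 23 ≈ -0.26.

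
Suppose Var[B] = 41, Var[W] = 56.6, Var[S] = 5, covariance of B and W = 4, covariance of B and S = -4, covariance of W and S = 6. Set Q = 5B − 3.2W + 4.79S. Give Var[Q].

Var[Q] = 1215.7685

Var[Q] = a²·Var[B] + b²·Var[W] + c²·Var[S] + 2ab·covariance of B and W + 2ac·covariance of B and S + 2bc·covariance of W and S, with a = 5, b = -3.2, c = 4.79.
= 1025 + 579.584 + 114.7205 + (-128) + (-191.6) + (-183.936)
= 1215.7685.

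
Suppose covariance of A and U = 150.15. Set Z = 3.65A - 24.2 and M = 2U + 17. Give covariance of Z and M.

covariance of Z and M = a·c·covariance of A and U = 3.65·2·150.15 = 1096.095. Additive constants drop out.

covariance of Z and M = 1096.095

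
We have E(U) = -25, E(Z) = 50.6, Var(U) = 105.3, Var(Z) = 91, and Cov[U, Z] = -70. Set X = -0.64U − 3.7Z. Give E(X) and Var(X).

E(X) = -171.22, Var(X) = 957.40088

E(X) = (-0.64)·E(U) + (-3.7)·E(Z) = (-0.64)·(-25) + (-3.7)·50.6 = -171.22.
Var(X) = a²·Var(U) + b²·Var(Z) + 2ab·Cov[U, Z] with a = -0.64, b = -3.7.
= (-0.64)²·105.3 + (-3.7)²·91 + 2·(-0.64)·(-3.7)·(-70)
= 43.13088 + 1245.79 + (-331.52) = 957.40088.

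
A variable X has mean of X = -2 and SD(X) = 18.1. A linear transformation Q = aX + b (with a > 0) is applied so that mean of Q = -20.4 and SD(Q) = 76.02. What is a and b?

a = 4.2, b = -12

SD(Q) = a·SD(X) (a > 0), so a = 76.02/18.1 = 4.2.
mean of Q = a·mean of X + b, so b = -20.4 − 4.2·(-2) = -12.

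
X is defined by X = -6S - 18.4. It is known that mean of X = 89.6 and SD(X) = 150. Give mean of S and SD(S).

From X = -6S - 18.4: mean of X = a·mean of S + b, so mean of S = (mean of X − b)/a = (89.6 − (-18.4))/(-6) = -18.
SD(X) = |a|·SD(S), so SD(S) = 150/|-6| = 25.

mean of S = -18, SD(S) = 25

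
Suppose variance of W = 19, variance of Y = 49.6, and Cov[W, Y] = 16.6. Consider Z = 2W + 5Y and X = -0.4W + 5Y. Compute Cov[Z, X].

By bilinearity, Cov[Z, X] = ac·variance of W + bd·variance of Y + (ad+bc)·Cov[W, Y], with a=2, b=5, c=-0.4, d=5.
ac·variance of W = 2·(-0.4)·19 = -15.2
bd·variance of Y = 5·5·49.6 = 1240
(ad+bc)·Cov[W, Y] = (8)·16.6 = 132.8
Cov[Z, X] = -15.2 + 1240 + 132.8 = 1357.6.

Cov[Z, X] = 1357.6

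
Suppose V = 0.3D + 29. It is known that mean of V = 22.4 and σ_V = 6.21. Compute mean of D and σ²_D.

From V = 0.3D + 29: mean of V = a·mean of D + b, so mean of D = (mean of V − b)/a = (22.4 − 29)/0.3 = -22.
σ²_V = 6.21² = 38.5641.
σ²_V = a²·σ²_D, so σ²_D = 38.5641/0.3² = 428.49.

mean of D = -22, σ²_D = 428.49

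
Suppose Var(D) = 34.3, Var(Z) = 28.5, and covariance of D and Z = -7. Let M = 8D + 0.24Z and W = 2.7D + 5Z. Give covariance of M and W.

By bilinearity, covariance of M and W = ac·Var(D) + bd·Var(Z) + (ad+bc)·covariance of D and Z, with a=8, b=0.24, c=2.7, d=5.
ac·Var(D) = 8·2.7·34.3 = 740.88
bd·Var(Z) = 0.24·5·28.5 = 34.2
(ad+bc)·covariance of D and Z = (40.648)·(-7) = -284.536
covariance of M and W = 740.88 + 34.2 + (-284.536) = 490.544.

covariance of M and W = 490.544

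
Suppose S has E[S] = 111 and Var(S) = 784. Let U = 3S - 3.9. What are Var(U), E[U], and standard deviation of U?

U = 3S - 3.9 is linear with a = 3, b = -3.9.
Var(U) = a²·Var(S) = 3²·784 = 7056 (the additive constant -3.9 does not affect variance).
E[U] = a·E[S] + b = 3·111 + (-3.9) = 329.1.
standard deviation of S = √784 = 28.
standard deviation of U = |a|·standard deviation of S = |3|·28 = 84.

Var(U) = 7056, E[U] = 329.1, standard deviation of U = 84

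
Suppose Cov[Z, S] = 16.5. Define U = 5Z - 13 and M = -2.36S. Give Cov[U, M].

Cov[U, M] = -194.7

Cov[U, M] = a·c·Cov[Z, S] = 5·(-2.36)·16.5 = -194.7. Additive constants drop out.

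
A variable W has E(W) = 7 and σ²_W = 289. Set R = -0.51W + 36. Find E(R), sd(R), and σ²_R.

R = -0.51W + 36 is linear with a = -0.51, b = 36.
E(R) = a·E(W) + b = (-0.51)·7 + 36 = 32.43.
sd(W) = √289 = 17.
sd(R) = |a|·sd(W) = |-0.51|·17 = 8.67.
σ²_R = a²·σ²_W = (-0.51)²·289 = 75.1689 (the additive constant 36 does not affect variance).

E(R) = 32.43, sd(R) = 8.67, σ²_R = 75.1689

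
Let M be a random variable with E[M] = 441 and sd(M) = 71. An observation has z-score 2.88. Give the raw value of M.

M = 645.48

M = E[M] + z·sd(M) = 441 + 2.88·71 = 645.48.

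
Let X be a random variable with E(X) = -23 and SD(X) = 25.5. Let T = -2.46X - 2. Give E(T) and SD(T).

T = -2.46X - 2 is linear with a = -2.46, b = -2.
E(T) = a·E(X) + b = (-2.46)·(-23) + (-2) = 54.58.
SD(T) = |a|·SD(X) = |-2.46|·25.5 = 62.73.

E(T) = 54.58, SD(T) = 62.73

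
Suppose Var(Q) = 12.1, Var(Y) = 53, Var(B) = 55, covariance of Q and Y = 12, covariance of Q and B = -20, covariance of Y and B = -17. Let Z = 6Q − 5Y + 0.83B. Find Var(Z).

Var(Z) = a²·Var(Q) + b²·Var(Y) + c²·Var(B) + 2ab·covariance of Q and Y + 2ac·covariance of Q and B + 2bc·covariance of Y and B, with a = 6, b = -5, c = 0.83.
= 435.6 + 1325 + 37.8895 + (-720) + (-199.2) + 141.1
= 1020.3895.

Var(Z) = 1020.3895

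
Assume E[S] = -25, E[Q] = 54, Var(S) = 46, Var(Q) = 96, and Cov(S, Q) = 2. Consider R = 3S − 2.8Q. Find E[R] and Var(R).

E[R] = 3·E[S] + (-2.8)·E[Q] = 3·(-25) + (-2.8)·54 = -226.2.
Var(R) = a²·Var(S) + b²·Var(Q) + 2ab·Cov(S, Q) with a = 3, b = -2.8.
= 3²·46 + (-2.8)²·96 + 2·3·(-2.8)·2
= 414 + 752.64 + (-33.6) = 1133.04.

E[R] = -226.2, Var(R) = 1133.04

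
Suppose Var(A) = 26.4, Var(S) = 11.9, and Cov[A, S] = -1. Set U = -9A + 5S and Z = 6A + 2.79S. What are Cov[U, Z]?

Cov[U, Z] = -1264.485

By bilinearity, Cov[U, Z] = ac·Var(A) + bd·Var(S) + (ad+bc)·Cov[A, S], with a=-9, b=5, c=6, d=2.79.
ac·Var(A) = (-9)·6·26.4 = -1425.6
bd·Var(S) = 5·2.79·11.9 = 166.005
(ad+bc)·Cov[A, S] = (4.89)·(-1) = -4.89
Cov[U, Z] = -1425.6 + 166.005 + (-4.89) = -1264.485.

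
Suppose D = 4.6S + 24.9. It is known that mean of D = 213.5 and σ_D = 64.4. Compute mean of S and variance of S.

mean of S = 41, variance of S = 196

From D = 4.6S + 24.9: mean of D = a·mean of S + b, so mean of S = (mean of D − b)/a = (213.5 − 24.9)/4.6 = 41.
variance of D = 64.4² = 4147.36.
variance of D = a²·variance of S, so variance of S = 4147.36/4.6² = 196.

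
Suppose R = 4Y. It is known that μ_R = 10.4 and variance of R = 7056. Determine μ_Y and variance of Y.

From R = 4Y: μ_R = a·μ_Y + b, so μ_Y = (μ_R − b)/a = (10.4 − 0)/4 = 2.6.
variance of R = a²·variance of Y, so variance of Y = 7056/4² = 441.

μ_Y = 2.6, variance of Y = 441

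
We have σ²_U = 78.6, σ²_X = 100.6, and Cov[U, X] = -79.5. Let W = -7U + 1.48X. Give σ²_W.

σ²_W = a²·σ²_U + b²·σ²_X + 2ab·Cov[U, X] with a = -7, b = 1.48.
= (-7)²·78.6 + 1.48²·100.6 + 2·(-7)·1.48·(-79.5)
= 3851.4 + 220.35424 + 1647.24 = 5718.99424.

σ²_W = 5718.99424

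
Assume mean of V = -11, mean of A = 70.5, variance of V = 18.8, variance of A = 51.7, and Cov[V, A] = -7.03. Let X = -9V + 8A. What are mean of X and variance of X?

mean of X = (-9)·mean of V + 8·mean of A = (-9)·(-11) + 8·70.5 = 663.
variance of X = a²·variance of V + b²·variance of A + 2ab·Cov[V, A] with a = -9, b = 8.
= (-9)²·18.8 + 8²·51.7 + 2·(-9)·8·(-7.03)
= 1522.8 + 3308.8 + 1012.32 = 5843.92.

mean of X = 663, variance of X = 5843.92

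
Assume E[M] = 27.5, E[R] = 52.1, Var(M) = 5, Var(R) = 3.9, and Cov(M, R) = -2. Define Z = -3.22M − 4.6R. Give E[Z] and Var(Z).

E[Z] = (-3.22)·E[M] + (-4.6)·E[R] = (-3.22)·27.5 + (-4.6)·52.1 = -328.21.
Var(Z) = a²·Var(M) + b²·Var(R) + 2ab·Cov(M, R) with a = -3.22, b = -4.6.
= (-3.22)²·5 + (-4.6)²·3.9 + 2·(-3.22)·(-4.6)·(-2)
= 51.842 + 82.524 + (-59.248) = 75.118.

E[Z] = -328.21, Var(Z) = 75.118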